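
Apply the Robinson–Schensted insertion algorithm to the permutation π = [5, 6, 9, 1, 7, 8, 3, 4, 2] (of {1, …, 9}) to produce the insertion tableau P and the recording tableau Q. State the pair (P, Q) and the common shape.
P = [1, 2, 4, 8] / [3, 6, 7] / [5] / [9];  Q = [1, 2, 3, 6] / [4, 5, 8] / [7] / [9];  common shape = (4, 3, 1, 1)

Row-insert the values π_1, π_2, … into P one at a time, bumping the leftmost entry strictly greater than the inserted value down to the next row. The recording tableau Q records, in position (i, j), the step at which that cell was added to P.
  Insert 5 (step 1): P = [5];  Q = [1]
  Insert 6 (step 2): P = [5, 6];  Q = [1, 2]
  Insert 9 (step 3): P = [5, 6, 9];  Q = [1, 2, 3]
  Insert 1 (step 4): P = [1, 6, 9] / [5];  Q = [1, 2, 3] / [4]
  Insert 7 (step 5): P = [1, 6, 7] / [5, 9];  Q = [1, 2, 3] / [4, 5]
  Insert 8 (step 6): P = [1, 6, 7, 8] / [5, 9];  Q = [1, 2, 3, 6] / [4, 5]
  Insert 3 (step 7): P = [1, 3, 7, 8] / [5, 6] / [9];  Q = [1, 2, 3, 6] / [4, 5] / [7]
  Insert 4 (step 8): P = [1, 3, 4, 8] / [5, 6, 7] / [9];  Q = [1, 2, 3, 6] / [4, 5, 8] / [7]
  Insert 2 (step 9): P = [1, 2, 4, 8] / [3, 6, 7] / [5] / [9];  Q = [1, 2, 3, 6] / [4, 5, 8] / [7] / [9]
Final shape: (4, 3, 1, 1).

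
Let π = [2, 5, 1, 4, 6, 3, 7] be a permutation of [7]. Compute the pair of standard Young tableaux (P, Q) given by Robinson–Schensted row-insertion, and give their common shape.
P = [1, 3, 6, 7] / [2, 4] / [5];  Q = [1, 2, 5, 7] / [3, 4] / [6];  common shape = (4, 2, 1)

Row-insert the values π_1, π_2, … into P one at a time, bumping the leftmost entry strictly greater than the inserted value down to the next row. The recording tableau Q records, in position (i, j), the step at which that cell was added to P.
  Insert 2 (step 1): P = [2];  Q = [1]
  Insert 5 (step 2): P = [2, 5];  Q = [1, 2]
  Insert 1 (step 3): P = [1, 5] / [2];  Q = [1, 2] / [3]
  Insert 4 (step 4): P = [1, 4] / [2, 5];  Q = [1, 2] / [3, 4]
  Insert 6 (step 5): P = [1, 4, 6] / [2, 5];  Q = [1, 2, 5] / [3, 4]
  Insert 3 (step 6): P = [1, 3, 6] / [2, 4] / [5];  Q = [1, 2, 5] / [3, 4] / [6]
  Insert 7 (step 7): P = [1, 3, 6, 7] / [2, 4] / [5];  Q = [1, 2, 5, 7] / [3, 4] / [6]
Final shape: (4, 2, 1).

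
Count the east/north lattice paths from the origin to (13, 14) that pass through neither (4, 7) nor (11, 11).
Number of paths = 10317780

Inclusion–exclusion. Total paths: C(27, 13) = 20058300. Through P₁: C(11, 4)·C(16, 9) = 3775200. Through P₂: C(22, 11)·C(5, 2) = 7054320. Since P₁ is strictly southwest of P₂, a monotone path through both must visit P₁ then P₂; paths through both = C(11, 4)·C(11, 7)·C(5, 2) = 1089000. Avoid both = 20058300 − 3775200 − 7054320 + 1089000 = 10317780.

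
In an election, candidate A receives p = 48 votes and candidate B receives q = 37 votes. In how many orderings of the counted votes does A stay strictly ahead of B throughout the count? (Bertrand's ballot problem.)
Strict-lead orderings = 213368839964923999986630

Total orderings of the 85 votes with 48 for A: C(85, 48) = 1648759217910776363533050. By the Bertrand ballot formula (Cycle Lemma / reflection principle), the number of orderings in which A is strictly ahead of B throughout is (p − q)/(p + q) · C(p + q, p) = (48 − 37)/(48 + 37) · 1648759217910776363533050 = 213368839964923999986630.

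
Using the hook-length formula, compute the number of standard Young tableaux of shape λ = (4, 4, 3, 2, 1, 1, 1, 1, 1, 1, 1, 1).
# SYT of shape (4, 4, 3, 2, 1, 1, 1, 1, 1, 1, 1, 1) = 23279256

Hook-length formula: f^λ = n! / Π hook(c), product over all cells c of the Young diagram. For λ = (4, 4, 3, 2, 1, 1, 1, 1, 1, 1, 1, 1), n = 21 boxes. Hook lengths by row (left-to-right, top-to-bottom): [15, 6, 4, 2]; [14, 5, 3, 1]; [12, 3, 1]; [10, 1]; [8]; [7]; [6]; [5]; [4]; [3]; [2]; [1]. Product of hooks = 2194698240000. So f^λ = 21! / 2194698240000 = 51090942171709440000 / 2194698240000 = 23279256.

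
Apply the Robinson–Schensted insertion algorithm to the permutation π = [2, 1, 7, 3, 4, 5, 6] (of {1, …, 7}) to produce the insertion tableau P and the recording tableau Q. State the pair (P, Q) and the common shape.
P = [1, 3, 4, 5, 6] / [2, 7];  Q = [1, 3, 5, 6, 7] / [2, 4];  common shape = (5, 2)

Row-insert the values π_1, π_2, … into P one at a time, bumping the leftmost entry strictly greater than the inserted value down to the next row. The recording tableau Q records, in position (i, j), the step at which that cell was added to P.
  Insert 2 (step 1): P = [2];  Q = [1]
  Insert 1 (step 2): P = [1] / [2];  Q = [1] / [2]
  Insert 7 (step 3): P = [1, 7] / [2];  Q = [1, 3] / [2]
  Insert 3 (step 4): P = [1, 3] / [2, 7];  Q = [1, 3] / [2, 4]
  Insert 4 (step 5): P = [1, 3, 4] / [2, 7];  Q = [1, 3, 5] / [2, 4]
  Insert 5 (step 6): P = [1, 3, 4, 5] / [2, 7];  Q = [1, 3, 5, 6] / [2, 4]
  Insert 6 (step 7): P = [1, 3, 4, 5, 6] / [2, 7];  Q = [1, 3, 5, 6, 7] / [2, 4]
Final shape: (5, 2).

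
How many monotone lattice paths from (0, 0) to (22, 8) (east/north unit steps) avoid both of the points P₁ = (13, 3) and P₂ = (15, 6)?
Number of paths = 2979901

Inclusion–exclusion. Total paths: C(30, 22) = 5852925. Through P₁: C(16, 13)·C(14, 9) = 1121120. Through P₂: C(21, 15)·C(9, 7) = 1953504. Since P₁ is strictly southwest of P₂, a monotone path through both must visit P₁ then P₂; paths through both = C(16, 13)·C(5, 2)·C(9, 7) = 201600. Avoid both = 5852925 − 1121120 − 1953504 + 201600 = 2979901.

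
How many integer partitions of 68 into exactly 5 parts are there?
p(68, 5 parts) = 8529

Partitions of n into exactly k parts are in bijection with partitions of n − k into at most k parts (subtract 1 from each part). So p(68, exactly 5) = p(63, parts ≤ 5). Computing via the recurrence p(m, j) = p(m, j−1) + p(m−j, j) gives 8529.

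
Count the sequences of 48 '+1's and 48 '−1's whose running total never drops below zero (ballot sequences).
C_48 = 131327898242169365477991900

These ballot sequences are counted by the Catalan number C_n = (1/(n + 1)) · C(2n, n). For n = 48: C_48 = (1/49) · C(96, 48) = 6435067013866298908421603100/49 = 131327898242169365477991900.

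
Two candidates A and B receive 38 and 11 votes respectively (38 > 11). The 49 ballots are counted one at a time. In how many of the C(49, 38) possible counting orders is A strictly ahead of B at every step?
Strict-lead orderings = 16054484472

Total orderings of the 49 votes with 38 for A: C(49, 38) = 29135916264. By the Bertrand ballot formula (Cycle Lemma / reflection principle), the number of orderings in which A is strictly ahead of B throughout is (p − q)/(p + q) · C(p + q, p) = (38 − 11)/(38 + 11) · 29135916264 = 16054484472.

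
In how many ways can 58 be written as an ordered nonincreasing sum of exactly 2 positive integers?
p(58, 2 parts) = 29

Partitions of n into exactly k parts are in bijection with partitions of n − k into at most k parts (subtract 1 from each part). So p(58, exactly 2) = p(56, parts ≤ 2). Computing via the recurrence p(m, j) = p(m, j−1) + p(m−j, j) gives 29.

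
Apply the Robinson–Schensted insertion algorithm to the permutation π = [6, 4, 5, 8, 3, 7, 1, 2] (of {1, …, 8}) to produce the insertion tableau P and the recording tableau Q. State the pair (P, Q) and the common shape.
P = [1, 2, 7] / [3, 5] / [4, 8] / [6];  Q = [1, 3, 4] / [2, 6] / [5, 8] / [7];  common shape = (3, 2, 2, 1)

Row-insert the values π_1, π_2, … into P one at a time, bumping the leftmost entry strictly greater than the inserted value down to the next row. The recording tableau Q records, in position (i, j), the step at which that cell was added to P.
  Insert 6 (step 1): P = [6];  Q = [1]
  Insert 4 (step 2): P = [4] / [6];  Q = [1] / [2]
  Insert 5 (step 3): P = [4, 5] / [6];  Q = [1, 3] / [2]
  Insert 8 (step 4): P = [4, 5, 8] / [6];  Q = [1, 3, 4] / [2]
  Insert 3 (step 5): P = [3, 5, 8] / [4] / [6];  Q = [1, 3, 4] / [2] / [5]
  Insert 7 (step 6): P = [3, 5, 7] / [4, 8] / [6];  Q = [1, 3, 4] / [2, 6] / [5]
  Insert 1 (step 7): P = [1, 5, 7] / [3, 8] / [4] / [6];  Q = [1, 3, 4] / [2, 6] / [5] / [7]
  Insert 2 (step 8): P = [1, 2, 7] / [3, 5] / [4, 8] / [6];  Q = [1, 3, 4] / [2, 6] / [5, 8] / [7]
Final shape: (3, 2, 2, 1).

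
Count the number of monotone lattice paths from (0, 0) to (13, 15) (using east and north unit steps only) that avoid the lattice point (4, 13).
Number of paths = 37311260

Total paths from (0, 0) to (13, 15): C(28, 13) = 37442160. Paths through (4, 13): (paths (0, 0) → (4, 13)) × (paths (4, 13) → (13, 15)) = C(17, 4) · C(11, 9) = 2380 · 55 = 130900. Avoidance count = 37442160 − 130900 = 37311260.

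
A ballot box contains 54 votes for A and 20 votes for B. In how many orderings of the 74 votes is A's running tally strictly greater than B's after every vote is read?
Strict-lead orderings = 270616965258363416

Total orderings of the 74 votes with 54 for A: C(74, 54) = 588989865562320376. By the Bertrand ballot formula (Cycle Lemma / reflection principle), the number of orderings in which A is strictly ahead of B throughout is (p − q)/(p + q) · C(p + q, p) = (54 − 20)/(54 + 20) · 588989865562320376 = 270616965258363416.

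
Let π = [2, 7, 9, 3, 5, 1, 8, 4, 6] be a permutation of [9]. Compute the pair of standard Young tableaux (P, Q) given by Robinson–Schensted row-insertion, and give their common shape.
P = [1, 3, 4, 6] / [2, 5, 8] / [7, 9];  Q = [1, 2, 3, 7] / [4, 5, 9] / [6, 8];  common shape = (4, 3, 2)

Row-insert the values π_1, π_2, … into P one at a time, bumping the leftmost entry strictly greater than the inserted value down to the next row. The recording tableau Q records, in position (i, j), the step at which that cell was added to P.
  Insert 2 (step 1): P = [2];  Q = [1]
  Insert 7 (step 2): P = [2, 7];  Q = [1, 2]
  Insert 9 (step 3): P = [2, 7, 9];  Q = [1, 2, 3]
  Insert 3 (step 4): P = [2, 3, 9] / [7];  Q = [1, 2, 3] / [4]
  Insert 5 (step 5): P = [2, 3, 5] / [7, 9];  Q = [1, 2, 3] / [4, 5]
  Insert 1 (step 6): P = [1, 3, 5] / [2, 9] / [7];  Q = [1, 2, 3] / [4, 5] / [6]
  Insert 8 (step 7): P = [1, 3, 5, 8] / [2, 9] / [7];  Q = [1, 2, 3, 7] / [4, 5] / [6]
  Insert 4 (step 8): P = [1, 3, 4, 8] / [2, 5] / [7, 9];  Q = [1, 2, 3, 7] / [4, 5] / [6, 8]
  Insert 6 (step 9): P = [1, 3, 4, 6] / [2, 5, 8] / [7, 9];  Q = [1, 2, 3, 7] / [4, 5, 9] / [6, 8]
Final shape: (4, 3, 2).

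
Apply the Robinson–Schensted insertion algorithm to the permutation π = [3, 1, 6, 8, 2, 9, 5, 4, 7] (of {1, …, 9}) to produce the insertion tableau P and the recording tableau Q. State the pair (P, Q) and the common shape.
P = [1, 2, 4, 7] / [3, 5, 8, 9] / [6];  Q = [1, 3, 4, 6] / [2, 5, 7, 9] / [8];  common shape = (4, 4, 1)

Row-insert the values π_1, π_2, … into P one at a time, bumping the leftmost entry strictly greater than the inserted value down to the next row. The recording tableau Q records, in position (i, j), the step at which that cell was added to P.
  Insert 3 (step 1): P = [3];  Q = [1]
  Insert 1 (step 2): P = [1] / [3];  Q = [1] / [2]
  Insert 6 (step 3): P = [1, 6] / [3];  Q = [1, 3] / [2]
  Insert 8 (step 4): P = [1, 6, 8] / [3];  Q = [1, 3, 4] / [2]
  Insert 2 (step 5): P = [1, 2, 8] / [3, 6];  Q = [1, 3, 4] / [2, 5]
  Insert 9 (step 6): P = [1, 2, 8, 9] / [3, 6];  Q = [1, 3, 4, 6] / [2, 5]
  Insert 5 (step 7): P = [1, 2, 5, 9] / [3, 6, 8];  Q = [1, 3, 4, 6] / [2, 5, 7]
  Insert 4 (step 8): P = [1, 2, 4, 9] / [3, 5, 8] / [6];  Q = [1, 3, 4, 6] / [2, 5, 7] / [8]
  Insert 7 (step 9): P = [1, 2, 4, 7] / [3, 5, 8, 9] / [6];  Q = [1, 3, 4, 6] / [2, 5, 7, 9] / [8]
Final shape: (4, 4, 1).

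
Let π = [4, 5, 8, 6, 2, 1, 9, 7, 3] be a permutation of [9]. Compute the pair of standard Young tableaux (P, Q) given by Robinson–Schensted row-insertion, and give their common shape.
P = [1, 3, 6, 7] / [2, 5] / [4, 9] / [8];  Q = [1, 2, 3, 7] / [4, 8] / [5, 9] / [6];  common shape = (4, 2, 2, 1)

Row-insert the values π_1, π_2, … into P one at a time, bumping the leftmost entry strictly greater than the inserted value down to the next row. The recording tableau Q records, in position (i, j), the step at which that cell was added to P.
  Insert 4 (step 1): P = [4];  Q = [1]
  Insert 5 (step 2): P = [4, 5];  Q = [1, 2]
  Insert 8 (step 3): P = [4, 5, 8];  Q = [1, 2, 3]
  Insert 6 (step 4): P = [4, 5, 6] / [8];  Q = [1, 2, 3] / [4]
  Insert 2 (step 5): P = [2, 5, 6] / [4] / [8];  Q = [1, 2, 3] / [4] / [5]
  Insert 1 (step 6): P = [1, 5, 6] / [2] / [4] / [8];  Q = [1, 2, 3] / [4] / [5] / [6]
  Insert 9 (step 7): P = [1, 5, 6, 9] / [2] / [4] / [8];  Q = [1, 2, 3, 7] / [4] / [5] / [6]
  Insert 7 (step 8): P = [1, 5, 6, 7] / [2, 9] / [4] / [8];  Q = [1, 2, 3, 7] / [4, 8] / [5] / [6]
  Insert 3 (step 9): P = [1, 3, 6, 7] / [2, 5] / [4, 9] / [8];  Q = [1, 2, 3, 7] / [4, 8] / [5, 9] / [6]
Final shape: (4, 2, 2, 1).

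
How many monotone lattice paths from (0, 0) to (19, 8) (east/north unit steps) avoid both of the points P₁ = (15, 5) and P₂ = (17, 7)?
Number of paths = 918195

Inclusion–exclusion. Total paths: C(27, 19) = 2220075. Through P₁: C(20, 15)·C(7, 4) = 542640. Through P₂: C(24, 17)·C(3, 2) = 1038312. Since P₁ is strictly southwest of P₂, a monotone path through both must visit P₁ then P₂; paths through both = C(20, 15)·C(4, 2)·C(3, 2) = 279072. Avoid both = 2220075 − 542640 − 1038312 + 279072 = 918195.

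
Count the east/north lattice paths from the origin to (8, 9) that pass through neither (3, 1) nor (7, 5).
Number of paths = 16602

Inclusion–exclusion. Total paths: C(17, 8) = 24310. Through P₁: C(4, 3)·C(13, 5) = 5148. Through P₂: C(12, 7)·C(5, 1) = 3960. Since P₁ is strictly southwest of P₂, a monotone path through both must visit P₁ then P₂; paths through both = C(4, 3)·C(8, 4)·C(5, 1) = 1400. Avoid both = 24310 − 5148 − 3960 + 1400 = 16602.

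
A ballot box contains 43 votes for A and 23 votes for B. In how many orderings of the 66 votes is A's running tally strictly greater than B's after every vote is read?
Strict-lead orderings = 105613430714064000

Total orderings of the 66 votes with 43 for A: C(66, 43) = 348524321356411200. By the Bertrand ballot formula (Cycle Lemma / reflection principle), the number of orderings in which A is strictly ahead of B throughout is (p − q)/(p + q) · C(p + q, p) = (43 − 23)/(43 + 23) · 348524321356411200 = 105613430714064000.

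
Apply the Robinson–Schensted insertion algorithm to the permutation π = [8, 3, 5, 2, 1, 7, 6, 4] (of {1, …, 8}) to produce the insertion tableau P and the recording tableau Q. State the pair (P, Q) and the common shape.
P = [1, 4, 6] / [2, 5] / [3, 7] / [8];  Q = [1, 3, 6] / [2, 7] / [4, 8] / [5];  common shape = (3, 2, 2, 1)

Row-insert the values π_1, π_2, … into P one at a time, bumping the leftmost entry strictly greater than the inserted value down to the next row. The recording tableau Q records, in position (i, j), the step at which that cell was added to P.
  Insert 8 (step 1): P = [8];  Q = [1]
  Insert 3 (step 2): P = [3] / [8];  Q = [1] / [2]
  Insert 5 (step 3): P = [3, 5] / [8];  Q = [1, 3] / [2]
  Insert 2 (step 4): P = [2, 5] / [3] / [8];  Q = [1, 3] / [2] / [4]
  Insert 1 (step 5): P = [1, 5] / [2] / [3] / [8];  Q = [1, 3] / [2] / [4] / [5]
  Insert 7 (step 6): P = [1, 5, 7] / [2] / [3] / [8];  Q = [1, 3, 6] / [2] / [4] / [5]
  Insert 6 (step 7): P = [1, 5, 6] / [2, 7] / [3] / [8];  Q = [1, 3, 6] / [2, 7] / [4] / [5]
  Insert 4 (step 8): P = [1, 4, 6] / [2, 5] / [3, 7] / [8];  Q = [1, 3, 6] / [2, 7] / [4, 8] / [5]
Final shape: (3, 2, 2, 1).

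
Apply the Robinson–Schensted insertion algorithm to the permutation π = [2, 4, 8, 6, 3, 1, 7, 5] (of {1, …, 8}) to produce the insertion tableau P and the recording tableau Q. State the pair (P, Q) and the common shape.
P = [1, 3, 5, 7] / [2, 6] / [4] / [8];  Q = [1, 2, 3, 7] / [4, 8] / [5] / [6];  common shape = (4, 2, 1, 1)

Row-insert the values π_1, π_2, … into P one at a time, bumping the leftmost entry strictly greater than the inserted value down to the next row. The recording tableau Q records, in position (i, j), the step at which that cell was added to P.
  Insert 2 (step 1): P = [2];  Q = [1]
  Insert 4 (step 2): P = [2, 4];  Q = [1, 2]
  Insert 8 (step 3): P = [2, 4, 8];  Q = [1, 2, 3]
  Insert 6 (step 4): P = [2, 4, 6] / [8];  Q = [1, 2, 3] / [4]
  Insert 3 (step 5): P = [2, 3, 6] / [4] / [8];  Q = [1, 2, 3] / [4] / [5]
  Insert 1 (step 6): P = [1, 3, 6] / [2] / [4] / [8];  Q = [1, 2, 3] / [4] / [5] / [6]
  Insert 7 (step 7): P = [1, 3, 6, 7] / [2] / [4] / [8];  Q = [1, 2, 3, 7] / [4] / [5] / [6]
  Insert 5 (step 8): P = [1, 3, 5, 7] / [2, 6] / [4] / [8];  Q = [1, 2, 3, 7] / [4, 8] / [5] / [6]
Final shape: (4, 2, 1, 1).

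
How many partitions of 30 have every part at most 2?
p(30, parts ≤ 2) = 16

Use the recurrence p(n, m) = p(n, m−1) + p(n−m, m): either the largest part is < m (count p(n, m−1)) or the largest part is exactly m (remove one copy of m, count p(n−m, m)). With p(0, ·) = 1 this gives p(30, parts ≤ 2) = 16. (By conjugating Young diagrams, this also counts partitions of 30 into at most 2 parts.)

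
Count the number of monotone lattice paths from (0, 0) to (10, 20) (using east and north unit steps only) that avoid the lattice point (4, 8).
Number of paths = 20855835

Total paths from (0, 0) to (10, 20): C(30, 10) = 30045015. Paths through (4, 8): (paths (0, 0) → (4, 8)) × (paths (4, 8) → (10, 20)) = C(12, 4) · C(18, 6) = 495 · 18564 = 9189180. Avoidance count = 30045015 − 9189180 = 20855835.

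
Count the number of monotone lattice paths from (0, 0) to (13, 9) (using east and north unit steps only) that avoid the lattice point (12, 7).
Number of paths = 346256

Total paths from (0, 0) to (13, 9): C(22, 13) = 497420. Paths through (12, 7): (paths (0, 0) → (12, 7)) × (paths (12, 7) → (13, 9)) = C(19, 12) · C(3, 1) = 50388 · 3 = 151164. Avoidance count = 497420 − 151164 = 346256.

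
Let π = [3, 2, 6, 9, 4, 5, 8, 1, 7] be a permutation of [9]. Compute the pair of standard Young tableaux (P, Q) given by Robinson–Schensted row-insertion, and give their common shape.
P = [1, 4, 5, 7] / [2, 6, 8] / [3, 9];  Q = [1, 3, 4, 7] / [2, 5, 6] / [8, 9];  common shape = (4, 3, 2)

Row-insert the values π_1, π_2, … into P one at a time, bumping the leftmost entry strictly greater than the inserted value down to the next row. The recording tableau Q records, in position (i, j), the step at which that cell was added to P.
  Insert 3 (step 1): P = [3];  Q = [1]
  Insert 2 (step 2): P = [2] / [3];  Q = [1] / [2]
  Insert 6 (step 3): P = [2, 6] / [3];  Q = [1, 3] / [2]
  Insert 9 (step 4): P = [2, 6, 9] / [3];  Q = [1, 3, 4] / [2]
  Insert 4 (step 5): P = [2, 4, 9] / [3, 6];  Q = [1, 3, 4] / [2, 5]
  Insert 5 (step 6): P = [2, 4, 5] / [3, 6, 9];  Q = [1, 3, 4] / [2, 5, 6]
  Insert 8 (step 7): P = [2, 4, 5, 8] / [3, 6, 9];  Q = [1, 3, 4, 7] / [2, 5, 6]
  Insert 1 (step 8): P = [1, 4, 5, 8] / [2, 6, 9] / [3];  Q = [1, 3, 4, 7] / [2, 5, 6] / [8]
  Insert 7 (step 9): P = [1, 4, 5, 7] / [2, 6, 8] / [3, 9];  Q = [1, 3, 4, 7] / [2, 5, 6] / [8, 9]
Final shape: (4, 3, 2).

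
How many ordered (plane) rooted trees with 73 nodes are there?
C_72 = 20276890389709399862928998568254641025700

These ordered rooted trees are counted by the Catalan number C_n = (1/(n + 1)) · C(2n, n). For n = 72: C_72 = (1/73) · C(144, 72) = 1480212998448786189993816895482588794876100/73 = 20276890389709399862928998568254641025700.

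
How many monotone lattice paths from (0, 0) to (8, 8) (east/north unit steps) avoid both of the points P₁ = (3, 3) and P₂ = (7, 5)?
Number of paths = 5862

Inclusion–exclusion. Total paths: C(16, 8) = 12870. Through P₁: C(6, 3)·C(10, 5) = 5040. Through P₂: C(12, 7)·C(4, 1) = 3168. Since P₁ is strictly southwest of P₂, a monotone path through both must visit P₁ then P₂; paths through both = C(6, 3)·C(6, 4)·C(4, 1) = 1200. Avoid both = 12870 − 5040 − 3168 + 1200 = 5862.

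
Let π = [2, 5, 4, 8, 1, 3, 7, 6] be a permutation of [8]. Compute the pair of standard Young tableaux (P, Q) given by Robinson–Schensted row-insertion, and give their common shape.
P = [1, 3, 6] / [2, 4, 7] / [5, 8];  Q = [1, 2, 4] / [3, 6, 7] / [5, 8];  common shape = (3, 3, 2)

Row-insert the values π_1, π_2, … into P one at a time, bumping the leftmost entry strictly greater than the inserted value down to the next row. The recording tableau Q records, in position (i, j), the step at which that cell was added to P.
  Insert 2 (step 1): P = [2];  Q = [1]
  Insert 5 (step 2): P = [2, 5];  Q = [1, 2]
  Insert 4 (step 3): P = [2, 4] / [5];  Q = [1, 2] / [3]
  Insert 8 (step 4): P = [2, 4, 8] / [5];  Q = [1, 2, 4] / [3]
  Insert 1 (step 5): P = [1, 4, 8] / [2] / [5];  Q = [1, 2, 4] / [3] / [5]
  Insert 3 (step 6): P = [1, 3, 8] / [2, 4] / [5];  Q = [1, 2, 4] / [3, 6] / [5]
  Insert 7 (step 7): P = [1, 3, 7] / [2, 4, 8] / [5];  Q = [1, 2, 4] / [3, 6, 7] / [5]
  Insert 6 (step 8): P = [1, 3, 6] / [2, 4, 7] / [5, 8];  Q = [1, 2, 4] / [3, 6, 7] / [5, 8]
Final shape: (3, 3, 2).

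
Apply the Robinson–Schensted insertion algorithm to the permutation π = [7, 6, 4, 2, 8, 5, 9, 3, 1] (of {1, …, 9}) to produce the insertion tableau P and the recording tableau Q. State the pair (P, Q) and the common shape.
P = [1, 3, 9] / [2, 5] / [4, 8] / [6] / [7];  Q = [1, 5, 7] / [2, 6] / [3, 8] / [4] / [9];  common shape = (3, 2, 2, 1, 1)

Row-insert the values π_1, π_2, … into P one at a time, bumping the leftmost entry strictly greater than the inserted value down to the next row. The recording tableau Q records, in position (i, j), the step at which that cell was added to P.
  Insert 7 (step 1): P = [7];  Q = [1]
  Insert 6 (step 2): P = [6] / [7];  Q = [1] / [2]
  Insert 4 (step 3): P = [4] / [6] / [7];  Q = [1] / [2] / [3]
  Insert 2 (step 4): P = [2] / [4] / [6] / [7];  Q = [1] / [2] / [3] / [4]
  Insert 8 (step 5): P = [2, 8] / [4] / [6] / [7];  Q = [1, 5] / [2] / [3] / [4]
  Insert 5 (step 6): P = [2, 5] / [4, 8] / [6] / [7];  Q = [1, 5] / [2, 6] / [3] / [4]
  Insert 9 (step 7): P = [2, 5, 9] / [4, 8] / [6] / [7];  Q = [1, 5, 7] / [2, 6] / [3] / [4]
  Insert 3 (step 8): P = [2, 3, 9] / [4, 5] / [6, 8] / [7];  Q = [1, 5, 7] / [2, 6] / [3, 8] / [4]
  Insert 1 (step 9): P = [1, 3, 9] / [2, 5] / [4, 8] / [6] / [7];  Q = [1, 5, 7] / [2, 6] / [3, 8] / [4] / [9]
Final shape: (3, 2, 2, 1, 1).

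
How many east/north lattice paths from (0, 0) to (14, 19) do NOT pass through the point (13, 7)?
Number of paths = 817801440

Total paths from (0, 0) to (14, 19): C(33, 14) = 818809200. Paths through (13, 7): (paths (0, 0) → (13, 7)) × (paths (13, 7) → (14, 19)) = C(20, 13) · C(13, 1) = 77520 · 13 = 1007760. Avoidance count = 818809200 − 1007760 = 817801440.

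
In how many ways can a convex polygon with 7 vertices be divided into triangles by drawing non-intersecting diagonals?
C_5 = 42

These polygon triangulations are counted by the Catalan number C_n = (1/(n + 1)) · C(2n, n). For n = 5: C_5 = (1/6) · C(10, 5) = 252/6 = 42.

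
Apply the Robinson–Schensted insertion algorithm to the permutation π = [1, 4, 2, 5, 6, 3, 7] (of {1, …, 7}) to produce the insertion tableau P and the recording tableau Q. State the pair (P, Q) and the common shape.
P = [1, 2, 3, 6, 7] / [4, 5];  Q = [1, 2, 4, 5, 7] / [3, 6];  common shape = (5, 2)

Row-insert the values π_1, π_2, … into P one at a time, bumping the leftmost entry strictly greater than the inserted value down to the next row. The recording tableau Q records, in position (i, j), the step at which that cell was added to P.
  Insert 1 (step 1): P = [1];  Q = [1]
  Insert 4 (step 2): P = [1, 4];  Q = [1, 2]
  Insert 2 (step 3): P = [1, 2] / [4];  Q = [1, 2] / [3]
  Insert 5 (step 4): P = [1, 2, 5] / [4];  Q = [1, 2, 4] / [3]
  Insert 6 (step 5): P = [1, 2, 5, 6] / [4];  Q = [1, 2, 4, 5] / [3]
  Insert 3 (step 6): P = [1, 2, 3, 6] / [4, 5];  Q = [1, 2, 4, 5] / [3, 6]
  Insert 7 (step 7): P = [1, 2, 3, 6, 7] / [4, 5];  Q = [1, 2, 4, 5, 7] / [3, 6]
Final shape: (5, 2).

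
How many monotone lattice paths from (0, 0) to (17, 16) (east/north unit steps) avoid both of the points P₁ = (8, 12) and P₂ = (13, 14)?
Number of paths = 815540610

Inclusion–exclusion. Total paths: C(33, 17) = 1166803110. Through P₁: C(20, 8)·C(13, 9) = 90068550. Through P₂: C(27, 13)·C(6, 4) = 300874500. Since P₁ is strictly southwest of P₂, a monotone path through both must visit P₁ then P₂; paths through both = C(20, 8)·C(7, 5)·C(6, 4) = 39680550. Avoid both = 1166803110 − 90068550 − 300874500 + 39680550 = 815540610.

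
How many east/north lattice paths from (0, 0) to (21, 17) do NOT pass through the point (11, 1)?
Number of paths = 28717402560

Total paths from (0, 0) to (21, 17): C(38, 21) = 28781143380. Paths through (11, 1): (paths (0, 0) → (11, 1)) × (paths (11, 1) → (21, 17)) = C(12, 11) · C(26, 10) = 12 · 5311735 = 63740820. Avoidance count = 28781143380 − 63740820 = 28717402560.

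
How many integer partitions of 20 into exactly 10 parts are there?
p(20, 10 parts) = 42

Partitions of n into exactly k parts are in bijection with partitions of n − k into at most k parts (subtract 1 from each part). So p(20, exactly 10) = p(10, parts ≤ 10). Computing via the recurrence p(m, j) = p(m, j−1) + p(m−j, j) gives 42.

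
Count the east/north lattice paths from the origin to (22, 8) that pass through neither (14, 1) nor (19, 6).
Number of paths = 4023200

Inclusion–exclusion. Total paths: C(30, 22) = 5852925. Through P₁: C(15, 14)·C(15, 8) = 96525. Through P₂: C(25, 19)·C(5, 3) = 1771000. Since P₁ is strictly southwest of P₂, a monotone path through both must visit P₁ then P₂; paths through both = C(15, 14)·C(10, 5)·C(5, 3) = 37800. Avoid both = 5852925 − 96525 − 1771000 + 37800 = 4023200.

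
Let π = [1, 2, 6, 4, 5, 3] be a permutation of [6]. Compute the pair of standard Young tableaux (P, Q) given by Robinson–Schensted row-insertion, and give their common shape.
P = [1, 2, 3, 5] / [4] / [6];  Q = [1, 2, 3, 5] / [4] / [6];  common shape = (4, 1, 1)

Row-insert the values π_1, π_2, … into P one at a time, bumping the leftmost entry strictly greater than the inserted value down to the next row. The recording tableau Q records, in position (i, j), the step at which that cell was added to P.
  Insert 1 (step 1): P = [1];  Q = [1]
  Insert 2 (step 2): P = [1, 2];  Q = [1, 2]
  Insert 6 (step 3): P = [1, 2, 6];  Q = [1, 2, 3]
  Insert 4 (step 4): P = [1, 2, 4] / [6];  Q = [1, 2, 3] / [4]
  Insert 5 (step 5): P = [1, 2, 4, 5] / [6];  Q = [1, 2, 3, 5] / [4]
  Insert 3 (step 6): P = [1, 2, 3, 5] / [4] / [6];  Q = [1, 2, 3, 5] / [4] / [6]
Final shape: (4, 1, 1).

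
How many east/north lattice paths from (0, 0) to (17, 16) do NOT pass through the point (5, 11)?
Number of paths = 1139773926

Total paths from (0, 0) to (17, 16): C(33, 17) = 1166803110. Paths through (5, 11): (paths (0, 0) → (5, 11)) × (paths (5, 11) → (17, 16)) = C(16, 5) · C(17, 12) = 4368 · 6188 = 27029184. Avoidance count = 1166803110 − 27029184 = 1139773926.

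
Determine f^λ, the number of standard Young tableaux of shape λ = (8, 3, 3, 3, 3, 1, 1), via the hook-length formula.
# SYT of shape (8, 3, 3, 3, 3, 1, 1) = 628539912

Hook-length formula: f^λ = n! / Π hook(c), product over all cells c of the Young diagram. For λ = (8, 3, 3, 3, 3, 1, 1), n = 22 boxes. Hook lengths by row (left-to-right, top-to-bottom): [14, 11, 10, 5, 4, 3, 2, 1]; [8, 5, 4]; [7, 4, 3]; [6, 3, 2]; [5, 2, 1]; [2]; [1]. Product of hooks = 1788272640000. So f^λ = 22! / 1788272640000 = 1124000727777607680000 / 1788272640000 = 628539912.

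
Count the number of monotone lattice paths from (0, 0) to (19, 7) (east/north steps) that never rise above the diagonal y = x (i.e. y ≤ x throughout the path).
Number of paths = 427570

By the reflection principle (André's argument), the number of monotone paths to (19, 7) with n ≤ m that never go above y = x is C(26, 19) − C(26, 20) = 657800 − 230230 = 427570.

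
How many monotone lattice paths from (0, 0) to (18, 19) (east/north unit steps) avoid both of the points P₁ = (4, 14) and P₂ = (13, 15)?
Number of paths = 12923193660

Inclusion–exclusion. Total paths: C(37, 18) = 17672631900. Through P₁: C(18, 4)·C(19, 14) = 35581680. Through P₂: C(28, 13)·C(9, 5) = 4717712160. Since P₁ is strictly southwest of P₂, a monotone path through both must visit P₁ then P₂; paths through both = C(18, 4)·C(10, 9)·C(9, 5) = 3855600. Avoid both = 17672631900 − 35581680 − 4717712160 + 3855600 = 12923193660.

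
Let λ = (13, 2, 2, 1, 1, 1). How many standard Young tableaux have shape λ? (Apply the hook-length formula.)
# SYT of shape (13, 2, 2, 1, 1, 1) = 671840

Hook-length formula: f^λ = n! / Π hook(c), product over all cells c of the Young diagram. For λ = (13, 2, 2, 1, 1, 1), n = 20 boxes. Hook lengths by row (left-to-right, top-to-bottom): [18, 14, 11, 10, 9, 8, 7, 6, 5, 4, 3, 2, 1]; [6, 2]; [5, 1]; [3]; [2]; [1]. Product of hooks = 3621252096000. So f^λ = 20! / 3621252096000 = 2432902008176640000 / 3621252096000 = 671840.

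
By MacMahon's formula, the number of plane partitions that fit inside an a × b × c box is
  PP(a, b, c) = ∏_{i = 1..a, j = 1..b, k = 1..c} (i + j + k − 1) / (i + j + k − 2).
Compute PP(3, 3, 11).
PP(3, 3, 11) = 2318680

Evaluate the triple product over i = 1..3, j = 1..3, k = 1..11. The factors are (2/1) · (3/2) · (4/3) · (5/4) · (6/5) · (7/6) · (8/7) · (9/8) · … (99 factors total). The numerators and denominators telescope so the product is an integer; carrying out the multiplication exactly gives PP(3, 3, 11) = 2318680.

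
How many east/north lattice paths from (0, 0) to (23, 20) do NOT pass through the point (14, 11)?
Number of paths = 743848130220

Total paths from (0, 0) to (23, 20): C(43, 23) = 960566918220. Paths through (14, 11): (paths (0, 0) → (14, 11)) × (paths (14, 11) → (23, 20)) = C(25, 14) · C(18, 9) = 4457400 · 48620 = 216718788000. Avoidance count = 960566918220 − 216718788000 = 743848130220.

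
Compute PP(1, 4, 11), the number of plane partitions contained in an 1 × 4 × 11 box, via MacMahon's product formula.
PP(1, 4, 11) = 1365

Evaluate the triple product over i = 1..1, j = 1..4, k = 1..11. The factors are (2/1) · (3/2) · (4/3) · (5/4) · (6/5) · (7/6) · (8/7) · (9/8) · … (44 factors total). The numerators and denominators telescope so the product is an integer; carrying out the multiplication exactly gives PP(1, 4, 11) = 1365.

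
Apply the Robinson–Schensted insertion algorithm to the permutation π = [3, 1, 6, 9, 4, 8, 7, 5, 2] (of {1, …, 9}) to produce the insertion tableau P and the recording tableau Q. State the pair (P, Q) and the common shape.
P = [1, 2, 5] / [3, 4, 7] / [6] / [8] / [9];  Q = [1, 3, 4] / [2, 5, 6] / [7] / [8] / [9];  common shape = (3, 3, 1, 1, 1)

Row-insert the values π_1, π_2, … into P one at a time, bumping the leftmost entry strictly greater than the inserted value down to the next row. The recording tableau Q records, in position (i, j), the step at which that cell was added to P.
  Insert 3 (step 1): P = [3];  Q = [1]
  Insert 1 (step 2): P = [1] / [3];  Q = [1] / [2]
  Insert 6 (step 3): P = [1, 6] / [3];  Q = [1, 3] / [2]
  Insert 9 (step 4): P = [1, 6, 9] / [3];  Q = [1, 3, 4] / [2]
  Insert 4 (step 5): P = [1, 4, 9] / [3, 6];  Q = [1, 3, 4] / [2, 5]
  Insert 8 (step 6): P = [1, 4, 8] / [3, 6, 9];  Q = [1, 3, 4] / [2, 5, 6]
  Insert 7 (step 7): P = [1, 4, 7] / [3, 6, 8] / [9];  Q = [1, 3, 4] / [2, 5, 6] / [7]
  Insert 5 (step 8): P = [1, 4, 5] / [3, 6, 7] / [8] / [9];  Q = [1, 3, 4] / [2, 5, 6] / [7] / [8]
  Insert 2 (step 9): P = [1, 2, 5] / [3, 4, 7] / [6] / [8] / [9];  Q = [1, 3, 4] / [2, 5, 6] / [7] / [8] / [9]
Final shape: (3, 3, 1, 1, 1).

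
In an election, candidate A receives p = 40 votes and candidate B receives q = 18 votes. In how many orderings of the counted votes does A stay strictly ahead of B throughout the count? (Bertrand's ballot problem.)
Strict-lead orderings = 170679037933635

Total orderings of the 58 votes with 40 for A: C(58, 40) = 449972009097765. By the Bertrand ballot formula (Cycle Lemma / reflection principle), the number of orderings in which A is strictly ahead of B throughout is (p − q)/(p + q) · C(p + q, p) = (40 − 18)/(40 + 18) · 449972009097765 = 170679037933635.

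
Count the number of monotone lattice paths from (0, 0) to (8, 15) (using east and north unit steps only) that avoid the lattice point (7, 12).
Number of paths = 288762

Total paths from (0, 0) to (8, 15): C(23, 8) = 490314. Paths through (7, 12): (paths (0, 0) → (7, 12)) × (paths (7, 12) → (8, 15)) = C(19, 7) · C(4, 1) = 50388 · 4 = 201552. Avoidance count = 490314 − 201552 = 288762.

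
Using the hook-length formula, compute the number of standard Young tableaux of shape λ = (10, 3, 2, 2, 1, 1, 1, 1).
# SYT of shape (10, 3, 2, 2, 1, 1, 1, 1) = 76076000

Hook-length formula: f^λ = n! / Π hook(c), product over all cells c of the Young diagram. For λ = (10, 3, 2, 2, 1, 1, 1, 1), n = 21 boxes. Hook lengths by row (left-to-right, top-to-bottom): [17, 12, 9, 7, 6, 5, 4, 3, 2, 1]; [9, 4, 1]; [7, 2]; [6, 1]; [4]; [3]; [2]; [1]. Product of hooks = 671577661440. So f^λ = 21! / 671577661440 = 51090942171709440000 / 671577661440 = 76076000.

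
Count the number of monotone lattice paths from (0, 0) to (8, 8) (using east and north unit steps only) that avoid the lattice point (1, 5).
Number of paths = 12150

Total paths from (0, 0) to (8, 8): C(16, 8) = 12870. Paths through (1, 5): (paths (0, 0) → (1, 5)) × (paths (1, 5) → (8, 8)) = C(6, 1) · C(10, 7) = 6 · 120 = 720. Avoidance count = 12870 − 720 = 12150.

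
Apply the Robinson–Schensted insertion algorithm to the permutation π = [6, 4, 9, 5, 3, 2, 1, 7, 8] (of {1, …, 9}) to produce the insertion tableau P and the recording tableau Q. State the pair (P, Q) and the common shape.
P = [1, 5, 7, 8] / [2, 9] / [3] / [4] / [6];  Q = [1, 3, 8, 9] / [2, 4] / [5] / [6] / [7];  common shape = (4, 2, 1, 1, 1)

Row-insert the values π_1, π_2, … into P one at a time, bumping the leftmost entry strictly greater than the inserted value down to the next row. The recording tableau Q records, in position (i, j), the step at which that cell was added to P.
  Insert 6 (step 1): P = [6];  Q = [1]
  Insert 4 (step 2): P = [4] / [6];  Q = [1] / [2]
  Insert 9 (step 3): P = [4, 9] / [6];  Q = [1, 3] / [2]
  Insert 5 (step 4): P = [4, 5] / [6, 9];  Q = [1, 3] / [2, 4]
  Insert 3 (step 5): P = [3, 5] / [4, 9] / [6];  Q = [1, 3] / [2, 4] / [5]
  Insert 2 (step 6): P = [2, 5] / [3, 9] / [4] / [6];  Q = [1, 3] / [2, 4] / [5] / [6]
  Insert 1 (step 7): P = [1, 5] / [2, 9] / [3] / [4] / [6];  Q = [1, 3] / [2, 4] / [5] / [6] / [7]
  Insert 7 (step 8): P = [1, 5, 7] / [2, 9] / [3] / [4] / [6];  Q = [1, 3, 8] / [2, 4] / [5] / [6] / [7]
  Insert 8 (step 9): P = [1, 5, 7, 8] / [2, 9] / [3] / [4] / [6];  Q = [1, 3, 8, 9] / [2, 4] / [5] / [6] / [7]
Final shape: (4, 2, 1, 1, 1).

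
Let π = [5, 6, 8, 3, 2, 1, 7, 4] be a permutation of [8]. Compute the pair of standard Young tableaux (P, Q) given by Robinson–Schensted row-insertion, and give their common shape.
P = [1, 4, 7] / [2, 6] / [3, 8] / [5];  Q = [1, 2, 3] / [4, 7] / [5, 8] / [6];  common shape = (3, 2, 2, 1)

Row-insert the values π_1, π_2, … into P one at a time, bumping the leftmost entry strictly greater than the inserted value down to the next row. The recording tableau Q records, in position (i, j), the step at which that cell was added to P.
  Insert 5 (step 1): P = [5];  Q = [1]
  Insert 6 (step 2): P = [5, 6];  Q = [1, 2]
  Insert 8 (step 3): P = [5, 6, 8];  Q = [1, 2, 3]
  Insert 3 (step 4): P = [3, 6, 8] / [5];  Q = [1, 2, 3] / [4]
  Insert 2 (step 5): P = [2, 6, 8] / [3] / [5];  Q = [1, 2, 3] / [4] / [5]
  Insert 1 (step 6): P = [1, 6, 8] / [2] / [3] / [5];  Q = [1, 2, 3] / [4] / [5] / [6]
  Insert 7 (step 7): P = [1, 6, 7] / [2, 8] / [3] / [5];  Q = [1, 2, 3] / [4, 7] / [5] / [6]
  Insert 4 (step 8): P = [1, 4, 7] / [2, 6] / [3, 8] / [5];  Q = [1, 2, 3] / [4, 7] / [5, 8] / [6]
Final shape: (3, 2, 2, 1).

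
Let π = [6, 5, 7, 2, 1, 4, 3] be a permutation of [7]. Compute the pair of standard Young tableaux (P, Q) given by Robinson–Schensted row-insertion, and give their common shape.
P = [1, 3] / [2, 4] / [5, 7] / [6];  Q = [1, 3] / [2, 6] / [4, 7] / [5];  common shape = (2, 2, 2, 1)

Row-insert the values π_1, π_2, … into P one at a time, bumping the leftmost entry strictly greater than the inserted value down to the next row. The recording tableau Q records, in position (i, j), the step at which that cell was added to P.
  Insert 6 (step 1): P = [6];  Q = [1]
  Insert 5 (step 2): P = [5] / [6];  Q = [1] / [2]
  Insert 7 (step 3): P = [5, 7] / [6];  Q = [1, 3] / [2]
  Insert 2 (step 4): P = [2, 7] / [5] / [6];  Q = [1, 3] / [2] / [4]
  Insert 1 (step 5): P = [1, 7] / [2] / [5] / [6];  Q = [1, 3] / [2] / [4] / [5]
  Insert 4 (step 6): P = [1, 4] / [2, 7] / [5] / [6];  Q = [1, 3] / [2, 6] / [4] / [5]
  Insert 3 (step 7): P = [1, 3] / [2, 4] / [5, 7] / [6];  Q = [1, 3] / [2, 6] / [4, 7] / [5]
Final shape: (2, 2, 2, 1).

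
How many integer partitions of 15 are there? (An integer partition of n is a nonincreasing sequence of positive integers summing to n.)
p(15) = 176

Compute p(n) via the recurrence p(n, m) = p(n, m−1) + p(n−m, m), where p(n, m) counts partitions of n with all parts ≤ m and p(n) = p(n, n). The base cases are p(0, m) = 1 and p(n, 0) = 0 for n > 0. Filling the table yields p(15) = 176. (Euler's pentagonal recurrence is an alternative.)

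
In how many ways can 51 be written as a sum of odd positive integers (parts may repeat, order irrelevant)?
p_odd(51) = 4097

Enumerate partitions using only odd parts via the recurrence o(n, m) = o(n, m−2) + o(n−m, m) over odd m, starting from the largest odd part ≤ n. This gives p_odd(51) = 4097. (Euler's theorem: equals the count of distinct-part partitions.)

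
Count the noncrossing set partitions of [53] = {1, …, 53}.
C_53 = 116157871455782434250553845880

These noncrossing partitions are counted by the Catalan number C_n = (1/(n + 1)) · C(2n, n). For n = 53: C_53 = (1/54) · C(106, 53) = 6272525058612251449529907677520/54 = 116157871455782434250553845880.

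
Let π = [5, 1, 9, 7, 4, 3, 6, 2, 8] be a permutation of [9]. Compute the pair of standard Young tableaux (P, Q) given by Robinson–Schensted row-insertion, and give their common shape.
P = [1, 2, 6, 8] / [3, 7] / [4] / [5] / [9];  Q = [1, 3, 7, 9] / [2, 4] / [5] / [6] / [8];  common shape = (4, 2, 1, 1, 1)

Row-insert the values π_1, π_2, … into P one at a time, bumping the leftmost entry strictly greater than the inserted value down to the next row. The recording tableau Q records, in position (i, j), the step at which that cell was added to P.
  Insert 5 (step 1): P = [5];  Q = [1]
  Insert 1 (step 2): P = [1] / [5];  Q = [1] / [2]
  Insert 9 (step 3): P = [1, 9] / [5];  Q = [1, 3] / [2]
  Insert 7 (step 4): P = [1, 7] / [5, 9];  Q = [1, 3] / [2, 4]
  Insert 4 (step 5): P = [1, 4] / [5, 7] / [9];  Q = [1, 3] / [2, 4] / [5]
  Insert 3 (step 6): P = [1, 3] / [4, 7] / [5] / [9];  Q = [1, 3] / [2, 4] / [5] / [6]
  Insert 6 (step 7): P = [1, 3, 6] / [4, 7] / [5] / [9];  Q = [1, 3, 7] / [2, 4] / [5] / [6]
  Insert 2 (step 8): P = [1, 2, 6] / [3, 7] / [4] / [5] / [9];  Q = [1, 3, 7] / [2, 4] / [5] / [6] / [8]
  Insert 8 (step 9): P = [1, 2, 6, 8] / [3, 7] / [4] / [5] / [9];  Q = [1, 3, 7, 9] / [2, 4] / [5] / [6] / [8]
Final shape: (4, 2, 1, 1, 1).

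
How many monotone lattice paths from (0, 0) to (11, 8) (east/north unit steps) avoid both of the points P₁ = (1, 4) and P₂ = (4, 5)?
Number of paths = 57857

Inclusion–exclusion. Total paths: C(19, 11) = 75582. Through P₁: C(5, 1)·C(14, 10) = 5005. Through P₂: C(9, 4)·C(10, 7) = 15120. Since P₁ is strictly southwest of P₂, a monotone path through both must visit P₁ then P₂; paths through both = C(5, 1)·C(4, 3)·C(10, 7) = 2400. Avoid both = 75582 − 5005 − 15120 + 2400 = 57857.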